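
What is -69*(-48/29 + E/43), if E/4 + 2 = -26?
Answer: 366528/1247 ≈ 293.93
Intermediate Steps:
E = -112 (E = -8 + 4*(-26) = -8 - 104 = -112)
-69*(-48/29 + E/43) = -69*(-48/29 - 112/43) = -69*(-5312/1247) = 366528/1247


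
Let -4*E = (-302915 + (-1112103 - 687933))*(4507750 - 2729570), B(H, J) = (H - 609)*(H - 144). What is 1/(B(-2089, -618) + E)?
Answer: 1/934862376929 ≈ 1.0697e-12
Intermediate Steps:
B(H, J) = (-609 + H)*(-144 + H)
E = 934856352295 (E = -(-302915 + (-1112103 - 687933))*(4507750 - 2729570)/4 = -(-302915 - 1800036)*1778180/4 = -(-2102951)*1778180/4 = -¼*(-3739425409180) = 934856352295)
1/(B(-2089, -618) + E) = 1/((87696 + (-2089)² - 753*(-2089)) + 934856352295) = 1/((87696 + 4363921 + 1573017) + 934856352295) = 1/(6024634 + 934856352295) = 1/934862376929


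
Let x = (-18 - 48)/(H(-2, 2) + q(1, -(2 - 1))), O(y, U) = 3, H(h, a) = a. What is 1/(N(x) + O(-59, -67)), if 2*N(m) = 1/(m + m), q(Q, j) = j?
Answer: 264/791 ≈ 0.33375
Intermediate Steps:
x = -66 (x = (-18 - 48)/(2 - (2 - 1)) = -66/(2 - 1*1) = -66/(2 - 1) = -66/1 = -66*1 = -66)
N(m) = 1/(4*m) (N(m) = 1/(2*(m + m)) = 1/(2*((2*m))) = (1/(2*m))/2 = 1/(4*m))
1/(N(x) + O(-59, -67)) = 1/((¼)/(-66) + 3) = 1/((¼)*(-1/66) + 3) = 1/(-1/264 + 3) = 1/(791/264) = 264/791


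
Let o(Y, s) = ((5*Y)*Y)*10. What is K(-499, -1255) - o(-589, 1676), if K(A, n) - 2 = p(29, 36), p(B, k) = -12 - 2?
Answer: -17346062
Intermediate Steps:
p(B, k) = -14
o(Y, s) = 50*Y² (o(Y, s) = (5*Y²)*10 = 50*Y²)
K(A, n) = -12 (K(A, n) = 2 - 14 = -12)
K(-499, -1255) - o(-589, 1676) = -12 - 50*(-589)² = -12 - 50*346921 = -12 - 1*17346050 = -12 - 17346050 = -17346062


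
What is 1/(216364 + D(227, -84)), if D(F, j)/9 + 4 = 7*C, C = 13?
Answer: 1/217147 ≈ 4.6052e-6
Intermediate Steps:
D(F, j) = 783 (D(F, j) = -36 + 9*(7*13) = -36 + 9*91 = -36 + 819 = 783)
1/(216364 + D(227, -84)) = 1/(216364 + 783) = 1/217147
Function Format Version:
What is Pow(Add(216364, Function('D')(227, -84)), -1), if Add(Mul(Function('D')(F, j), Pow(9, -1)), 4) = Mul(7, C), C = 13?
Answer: Rational(1, 217147) ≈ 4.6052e-6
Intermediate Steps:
Function('D')(F, j) = 783 (Function('D')(F, j) = Add(-36, Mul(9, Mul(7, 13))) = Add(-36, Mul(9, 91)) = Add(-36, 819) = 783)
Pow(Add(216364, Function('D')(227, -84)), -1) = Pow(Add(216364, 783), -1) = Pow(217147, -1) = Rational(1, 217147)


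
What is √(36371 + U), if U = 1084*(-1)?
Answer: 71*√7 ≈ 187.85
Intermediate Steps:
U = -1084
√(36371 + U) = √(36371 - 1084) = √35287 = 71*√7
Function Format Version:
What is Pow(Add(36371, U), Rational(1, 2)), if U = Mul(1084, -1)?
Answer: Mul(71, Pow(7, Rational(1, 2))) ≈ 187.85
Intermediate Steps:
U = -1084
Pow(Add(36371, U), Rational(1, 2)) = Pow(Add(36371, -1084), Rational(1, 2)) = Pow(35287, Rational(1, 2)) = Mul(71, Pow(7, Rational(1, 2)))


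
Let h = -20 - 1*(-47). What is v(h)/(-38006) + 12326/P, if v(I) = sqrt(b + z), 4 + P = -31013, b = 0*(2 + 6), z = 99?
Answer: -12326/31017 - 3*sqrt(11)/38006 ≈ -0.39766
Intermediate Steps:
b = 0 (b = 0*8 = 0)
h = 27 (h = -20 + 47 = 27)
P = -31017 (P = -4 - 31013 = -31017)
v(I) = 3*sqrt(11) (v(I) = sqrt(0 + 99) = sqrt(99) = 3*sqrt(11))
v(h)/(-38006) + 12326/P = (3*sqrt(11))/(-38006) + 12326/(-31017) = (3*sqrt(11))*(-1/38006) + 12326*(-1/31017) = -3*sqrt(11)/38006 - 12326/31017 = -12326/31017 - 3*sqrt(11)/38006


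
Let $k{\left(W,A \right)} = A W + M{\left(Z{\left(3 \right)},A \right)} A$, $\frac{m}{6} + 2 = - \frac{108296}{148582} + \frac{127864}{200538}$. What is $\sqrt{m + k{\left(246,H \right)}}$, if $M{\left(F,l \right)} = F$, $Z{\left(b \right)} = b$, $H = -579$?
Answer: $\frac{i \sqrt{888953354840976461312367}}{2483028093} \approx 379.71 i$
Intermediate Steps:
$m = - \frac{31155924316}{2483028093}$ ($m = -12 + 6 \left(- \frac{108296}{148582} + \frac{127864}{200538}\right) = -12 + 6 \left(\left(-108296\right) \frac{1}{148582} + 127864 \cdot \frac{1}{200538}\right) = -12 + 6 \left(- \frac{54148}{74291} + \frac{63932}{100269}\right) = -12 + 6 \left(- \frac{679793600}{7449084279}\right) = -12 - \frac{1359587200}{2483028093} = - \frac{31155924316}{2483028093} \approx -12.548$)
$k{\left(W,A \right)} = 3 A + A W$ ($k{\left(W,A \right)} = A W + 3 A = 3 A + A W$)
$\sqrt{m + k{\left(246,H \right)}} = \sqrt{- \frac{31155924316}{2483028093} - 579 \left(3 + 246\right)} = \sqrt{- \frac{31155924316}{2483028093} - 144171} = \sqrt{- \frac{358011799120219}{2483028093}} = \frac{i \sqrt{888953354840976461312367}}{2483028093}$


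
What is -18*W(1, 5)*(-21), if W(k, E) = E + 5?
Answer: 3780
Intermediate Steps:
W(k, E) = 5 + E
-18*W(1, 5)*(-21) = -18*(5 + 5)*(-21) = -18*10*(-21) = -180*(-21) = 3780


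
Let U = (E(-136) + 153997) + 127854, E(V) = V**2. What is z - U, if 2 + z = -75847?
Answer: -376196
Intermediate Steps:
z = -75849 (z = -2 - 75847 = -75849)
U = 300347 (U = ((-136)**2 + 153997) + 127854 = (18496 + 153997) + 127854 = 172493 + 127854 = 300347)
z - U = -75849 - 1*300347 = -75849 - 300347 = -376196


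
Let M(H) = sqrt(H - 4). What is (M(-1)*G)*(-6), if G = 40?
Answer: -240*I*sqrt(5) ≈ -536.66*I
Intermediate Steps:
M(H) = sqrt(-4 + H)
(M(-1)*G)*(-6) = (sqrt(-4 - 1)*40)*(-6) = (sqrt(-5)*40)*(-6) = ((I*sqrt(5))*40)*(-6) = (40*I*sqrt(5))*(-6) = -240*I*sqrt(5)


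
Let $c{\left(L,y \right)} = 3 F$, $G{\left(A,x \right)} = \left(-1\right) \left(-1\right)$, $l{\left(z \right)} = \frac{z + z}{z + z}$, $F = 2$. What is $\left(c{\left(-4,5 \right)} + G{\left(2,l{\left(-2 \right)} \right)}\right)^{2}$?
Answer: $49$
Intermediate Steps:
$l{\left(z \right)} = 1$ ($l{\left(z \right)} = \frac{2 z}{2 z} = 2 z \frac{1}{2 z} = 1$)
$G{\left(A,x \right)} = 1$
$c{\left(L,y \right)} = 6$ ($c{\left(L,y \right)} = 3 \cdot 2 = 6$)
$\left(c{\left(-4,5 \right)} + G{\left(2,l{\left(-2 \right)} \right)}\right)^{2} = \left(6 + 1\right)^{2} = 7^{2} = 49$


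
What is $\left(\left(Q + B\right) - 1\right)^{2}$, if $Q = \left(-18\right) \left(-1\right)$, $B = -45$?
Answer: $784$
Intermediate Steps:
$Q = 18$
$\left(\left(Q + B\right) - 1\right)^{2} = \left(\left(18 - 45\right) - 1\right)^{2} = \left(-27 - 1\right)^{2} = \left(-28\right)^{2} = 784$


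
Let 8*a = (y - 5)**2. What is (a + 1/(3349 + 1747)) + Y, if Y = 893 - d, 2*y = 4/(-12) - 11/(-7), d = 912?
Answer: -761375/45864 ≈ -16.601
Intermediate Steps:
y = 13/21 (y = (4/(-12) - 11/(-7))/2 = (4*(-1/12) - 11*(-1/7))/2 = (-1/3 + 11/7)/2 = (1/2)*(26/21) = 13/21 ≈ 0.61905)
a = 1058/441 (a = (13/21 - 5)**2/8 = (-92/21)**2/8 = (1/8)*(8464/441) = 1058/441 ≈ 2.3991)
Y = -19 (Y = 893 - 1*912 = 893 - 912 = -19)
(a + 1/(3349 + 1747)) + Y = (1058/441 + 1/(3349 + 1747)) - 19 = (1058/441 + 1/5096) - 19 = 110041/45864 - 19 = -761375/45864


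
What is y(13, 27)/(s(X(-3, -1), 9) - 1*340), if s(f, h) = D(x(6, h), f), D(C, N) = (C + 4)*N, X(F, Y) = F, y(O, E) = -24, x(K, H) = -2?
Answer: 12/173 ≈ 0.069364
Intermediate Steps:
D(C, N) = N*(4 + C) (D(C, N) = (4 + C)*N = N*(4 + C))
s(f, h) = 2*f (s(f, h) = f*(4 - 2) = f*2 = 2*f)
y(13, 27)/(s(X(-3, -1), 9) - 1*340) = -24/(2*(-3) - 1*340) = -24/(-6 - 340) = -24/(-346) = -24*(-1/346) = 12/173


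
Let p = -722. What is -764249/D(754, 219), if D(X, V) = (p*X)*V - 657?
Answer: 764249/119221629 ≈ 0.0064103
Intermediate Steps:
D(X, V) = -657 - 722*V*X (D(X, V) = (-722*X)*V - 657 = -722*V*X - 657 = -657 - 722*V*X)
-764249/D(754, 219) = -764249/(-657 - 722*219*754) = -764249/(-657 - 119220972) = -764249/(-119221629) = -764249*(-1/119221629) = 764249/119221629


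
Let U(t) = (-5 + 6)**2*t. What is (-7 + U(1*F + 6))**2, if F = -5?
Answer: 36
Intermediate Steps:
U(t) = t (U(t) = 1**2*t = 1*t = t)
(-7 + U(1*F + 6))**2 = (-7 + (1*(-5) + 6))**2 = (-7 + (-5 + 6))**2 = (-7 + 1)**2 = (-6)**2 = 36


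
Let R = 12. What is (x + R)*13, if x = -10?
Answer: 26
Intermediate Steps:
(x + R)*13 = (-10 + 12)*13 = 2*13 = 26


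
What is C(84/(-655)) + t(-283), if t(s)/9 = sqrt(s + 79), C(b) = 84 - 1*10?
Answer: 74 + 18*I*sqrt(51) ≈ 74.0 + 128.55*I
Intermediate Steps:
C(b) = 74 (C(b) = 84 - 10 = 74)
t(s) = 9*sqrt(79 + s) (t(s) = 9*sqrt(s + 79) = 9*sqrt(79 + s))
C(84/(-655)) + t(-283) = 74 + 9*sqrt(79 - 283) = 74 + 9*sqrt(-204) = 74 + 9*(2*I*sqrt(51)) = 74 + 18*I*sqrt(51)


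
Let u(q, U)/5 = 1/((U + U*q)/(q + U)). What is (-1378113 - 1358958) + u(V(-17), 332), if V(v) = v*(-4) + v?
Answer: -47252791829/17264 ≈ -2.7371e+6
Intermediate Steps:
V(v) = -3*v (V(v) = -4*v + v = -3*v)
u(q, U) = 5*(U + q)/(U + U*q) (u(q, U) = 5/(((U + U*q)/(q + U))) = 5/(((U + U*q)/(U + q))) = 5*((U + q)/(U + U*q)) = 5*(U + q)/(U + U*q))
(-1378113 - 1358958) + u(V(-17), 332) = (-1378113 - 1358958) + 5*(332 - 3*(-17))/(332*(1 - 3*(-17))) = -2737071 + 5*(1/332)*(332 + 51)/(1 + 51) = -2737071 + 5*(1/332)*383/52 = -2737071 + 5*(1/332)*(1/52)*383 = -2737071 + 1915/17264 = -47252791829/17264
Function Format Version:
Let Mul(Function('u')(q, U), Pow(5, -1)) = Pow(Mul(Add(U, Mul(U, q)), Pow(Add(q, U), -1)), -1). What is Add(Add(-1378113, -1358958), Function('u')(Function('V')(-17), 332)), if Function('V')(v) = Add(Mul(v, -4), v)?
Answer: Rational(-47252791829, 17264) ≈ -2.7371e+6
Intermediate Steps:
Function('V')(v) = Mul(-3, v) (Function('V')(v) = Add(Mul(-4, v), v) = Mul(-3, v))
Function('u')(q, U) = Mul(5, Pow(Add(U, Mul(U, q)), -1), Add(U, q)) (Function('u')(q, U) = Mul(5, Pow(Mul(Add(U, Mul(U, q)), Pow(Add(q, U), -1)), -1)) = Mul(5, Pow(Mul(Add(U, Mul(U, q)), Pow(Add(U, q), -1)), -1)) = Mul(5, Pow(Mul(Pow(Add(U, q), -1), Add(U, Mul(U, q))), -1)) = Mul(5, Mul(Pow(Add(U, Mul(U, q)), -1), Add(U, q))) = Mul(5, Pow(Add(U, Mul(U, q)), -1), Add(U, q)))
Add(Add(-1378113, -1358958), Function('u')(Function('V')(-17), 332)) = Add(Add(-1378113, -1358958), Mul(5, Pow(332, -1), Pow(Add(1, Mul(-3, -17)), -1), Add(332, Mul(-3, -17)))) = Add(-2737071, Mul(5, Rational(1, 332), Pow(Add(1, 51), -1), Add(332, 51))) = Add(-2737071, Mul(5, Rational(1, 332), Pow(52, -1), 383)) = Add(-2737071, Mul(5, Rational(1, 332), Rational(1, 52), 383)) = Add(-2737071, Rational(1915, 17264)) = Rational(-47252791829, 17264)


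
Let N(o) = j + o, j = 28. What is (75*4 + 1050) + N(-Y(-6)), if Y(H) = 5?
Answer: 1373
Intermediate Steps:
N(o) = 28 + o
(75*4 + 1050) + N(-Y(-6)) = (75*4 + 1050) + (28 - 1*5) = (300 + 1050) + (28 - 5) = 1350 + 23 = 1373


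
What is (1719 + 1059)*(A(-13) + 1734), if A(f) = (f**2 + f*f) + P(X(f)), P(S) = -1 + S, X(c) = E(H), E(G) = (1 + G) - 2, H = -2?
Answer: 5744904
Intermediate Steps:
E(G) = -1 + G
X(c) = -3 (X(c) = -1 - 2 = -3)
A(f) = -4 + 2*f**2 (A(f) = (f**2 + f*f) + (-1 - 3) = (f**2 + f**2) - 4 = 2*f**2 - 4 = -4 + 2*f**2)
(1719 + 1059)*(A(-13) + 1734) = (1719 + 1059)*((-4 + 2*(-13)**2) + 1734) = 2778*((-4 + 2*169) + 1734) = 2778*((-4 + 338) + 1734) = 2778*(334 + 1734) = 2778*2068 = 5744904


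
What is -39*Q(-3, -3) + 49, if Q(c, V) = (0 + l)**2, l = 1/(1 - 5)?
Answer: 745/16 ≈ 46.563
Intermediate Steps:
l = -1/4 (l = 1/(-4) = -1/4 ≈ -0.25000)
Q(c, V) = 1/16 (Q(c, V) = (0 - 1/4)**2 = (-1/4)**2 = 1/16)
-39*Q(-3, -3) + 49 = -39*1/16 + 49 = -39/16 + 49 = 745/16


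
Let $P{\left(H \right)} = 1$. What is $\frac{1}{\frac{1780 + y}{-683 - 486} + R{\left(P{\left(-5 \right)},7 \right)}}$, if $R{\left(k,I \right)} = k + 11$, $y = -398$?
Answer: $\frac{1169}{12646} \approx 0.09244$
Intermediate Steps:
$R{\left(k,I \right)} = 11 + k$
$\frac{1}{\frac{1780 + y}{-683 - 486} + R{\left(P{\left(-5 \right)},7 \right)}} = \frac{1}{\frac{1780 - 398}{-683 - 486} + \left(11 + 1\right)} = \frac{1}{\frac{1382}{-1169} + 12} = \frac{1}{1382 \left(- \frac{1}{1169}\right) + 12} = \frac{1}{- \frac{1382}{1169} + 12} = \frac{1}{\frac{12646}{1169}} = \frac{1169}{12646}$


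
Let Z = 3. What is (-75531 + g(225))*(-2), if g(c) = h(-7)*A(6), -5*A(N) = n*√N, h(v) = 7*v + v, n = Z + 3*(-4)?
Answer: 151062 + 1008*√6/5 ≈ 1.5156e+5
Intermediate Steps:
n = -9 (n = 3 + 3*(-4) = 3 - 12 = -9)
h(v) = 8*v
A(N) = 9*√N/5 (A(N) = -(-9)*√N/5 = 9*√N/5)
g(c) = -504*√6/5 (g(c) = (8*(-7))*(9*√6/5) = -504*√6/5)
(-75531 + g(225))*(-2) = (-75531 - 504*√6/5)*(-2) = 151062 + 1008*√6/5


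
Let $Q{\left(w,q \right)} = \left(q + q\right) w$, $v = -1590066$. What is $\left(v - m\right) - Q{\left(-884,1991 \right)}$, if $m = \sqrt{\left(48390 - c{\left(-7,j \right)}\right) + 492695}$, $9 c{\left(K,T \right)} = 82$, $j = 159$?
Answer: $1930022 - \frac{\sqrt{4869683}}{3} \approx 1.9293 \cdot 10^{6}$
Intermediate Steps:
$c{\left(K,T \right)} = \frac{82}{9}$ ($c{\left(K,T \right)} = \frac{1}{9} \cdot 82 = \frac{82}{9}$)
$Q{\left(w,q \right)} = 2 q w$
$m = \frac{\sqrt{4869683}}{3}$ ($m = \sqrt{\left(48390 - \frac{82}{9}\right) + 492695} = \sqrt{\frac{435428}{9} + 492695} = \sqrt{\frac{4869683}{9}} = \frac{\sqrt{4869683}}{3} \approx 735.58$)
$\left(v - m\right) - Q{\left(-884,1991 \right)} = \left(-1590066 - \frac{\sqrt{4869683}}{3}\right) - 2 \cdot 1991 \left(-884\right) = \left(-1590066 - \frac{\sqrt{4869683}}{3}\right) - -3520088 = \left(-1590066 - \frac{\sqrt{4869683}}{3}\right) + 3520088 = 1930022 - \frac{\sqrt{4869683}}{3}$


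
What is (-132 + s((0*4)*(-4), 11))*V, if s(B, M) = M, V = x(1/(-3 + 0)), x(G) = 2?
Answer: -242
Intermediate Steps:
V = 2
(-132 + s((0*4)*(-4), 11))*V = (-132 + 11)*2 = -121*2 = -242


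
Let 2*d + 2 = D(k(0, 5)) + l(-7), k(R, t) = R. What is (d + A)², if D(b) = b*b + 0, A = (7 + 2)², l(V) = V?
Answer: 23409/4 ≈ 5852.3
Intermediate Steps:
A = 81 (A = 9² = 81)
D(b) = b² (D(b) = b² + 0 = b²)
d = -9/2 (d = -1 + (0² - 7)/2 = -1 + (0 - 7)/2 = -1 + (½)*(-7) = -1 - 7/2 = -9/2 ≈ -4.5000)
(d + A)² = (-9/2 + 81)² = (153/2)² = 23409/4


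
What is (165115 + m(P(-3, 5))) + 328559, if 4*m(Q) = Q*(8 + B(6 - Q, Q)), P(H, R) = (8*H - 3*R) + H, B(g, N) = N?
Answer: 494031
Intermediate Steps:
P(H, R) = -3*R + 9*H (P(H, R) = (-3*R + 8*H) + H = -3*R + 9*H)
m(Q) = Q*(8 + Q)/4 (m(Q) = (Q*(8 + Q))/4 = Q*(8 + Q)/4)
(165115 + m(P(-3, 5))) + 328559 = (165115 + (-3*5 + 9*(-3))*(8 + (-3*5 + 9*(-3)))/4) + 328559 = (165115 + (-15 - 27)*(8 + (-15 - 27))/4) + 328559 = (165115 + (¼)*(-42)*(8 - 42)) + 328559 = (165115 + (¼)*(-42)*(-34)) + 328559 = (165115 + 357) + 328559 = 165472 + 328559 = 494031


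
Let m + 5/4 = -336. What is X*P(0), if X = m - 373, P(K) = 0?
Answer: 0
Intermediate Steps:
m = -1349/4 (m = -5/4 - 336 = -1349/4 ≈ -337.25)
X = -2841/4 (X = -1349/4 - 373 = -2841/4 ≈ -710.25)
X*P(0) = -2841/4*0 = 0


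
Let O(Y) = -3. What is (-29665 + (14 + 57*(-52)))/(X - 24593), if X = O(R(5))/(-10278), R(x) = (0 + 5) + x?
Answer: 111738990/84255617 ≈ 1.3262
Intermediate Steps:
R(x) = 5 + x
X = 1/3426 (X = -3/(-10278) = -3*(-1/10278) = 1/3426 ≈ 0.00029189)
(-29665 + (14 + 57*(-52)))/(X - 24593) = (-29665 + (14 + 57*(-52)))/(1/3426 - 24593) = (-29665 + (14 - 2964))/(-84255617/3426) = (-29665 - 2950)*(-3426/84255617) = -32615*(-3426/84255617) = 111738990/84255617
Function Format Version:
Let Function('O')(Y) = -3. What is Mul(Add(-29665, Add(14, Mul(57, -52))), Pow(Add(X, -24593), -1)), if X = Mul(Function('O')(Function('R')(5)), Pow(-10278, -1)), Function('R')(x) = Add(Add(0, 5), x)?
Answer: Rational(111738990, 84255617) ≈ 1.3262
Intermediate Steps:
Function('R')(x) = Add(5, x)
X = Rational(1, 3426) (X = Mul(-3, Pow(-10278, -1)) = Mul(-3, Rational(-1, 10278)) = Rational(1, 3426) ≈ 0.00029189)
Mul(Add(-29665, Add(14, Mul(57, -52))), Pow(Add(X, -24593), -1)) = Mul(Add(-29665, Add(14, Mul(57, -52))), Pow(Add(Rational(1, 3426), -24593), -1)) = Mul(Add(-29665, Add(14, -2964)), Pow(Rational(-84255617, 3426), -1)) = Mul(Add(-29665, -2950), Rational(-3426, 84255617)) = Mul(-32615, Rational(-3426, 84255617)) = Rational(111738990, 84255617)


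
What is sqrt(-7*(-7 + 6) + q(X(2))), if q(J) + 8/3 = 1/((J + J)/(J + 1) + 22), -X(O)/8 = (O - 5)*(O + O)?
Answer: sqrt(213031362)/6978 ≈ 2.0917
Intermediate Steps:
X(O) = -16*O*(-5 + O) (X(O) = -8*(O - 5)*(O + O) = -8*(-5 + O)*2*O = -16*O*(-5 + O))
q(J) = -8/3 + 1/(22 + 2*J/(1 + J)) (q(J) = -8/3 + 1/((J + J)/(J + 1) + 22) = -8/3 + 1/((2*J)/(1 + J) + 22) = -8/3 + 1/(2*J/(1 + J) + 22) = -8/3 + 1/(22 + 2*J/(1 + J)))
sqrt(-7*(-7 + 6) + q(X(2))) = sqrt(-7*(-7 + 6) + (-173 - 3024*2*(5 - 1*2))/(6*(11 + 12*(16*2*(5 - 1*2))))) = sqrt(-7*(-1) + (-173 - 3024*2*(5 - 2))/(6*(11 + 12*(16*2*(5 - 2))))) = sqrt(7 + (-173 - 3024*2*3)/(6*(11 + 12*(16*2*3)))) = sqrt(7 + (-173 - 189*96)/(6*(11 + 12*96))) = sqrt(7 + (-173 - 18144)/(6*(11 + 1152))) = sqrt(7 + (1/6)*(-18317)/1163) = sqrt(7 + (1/6)*(1/1163)*(-18317)) = sqrt(7 - 18317/6978) = sqrt(30529/6978) = sqrt(213031362)/6978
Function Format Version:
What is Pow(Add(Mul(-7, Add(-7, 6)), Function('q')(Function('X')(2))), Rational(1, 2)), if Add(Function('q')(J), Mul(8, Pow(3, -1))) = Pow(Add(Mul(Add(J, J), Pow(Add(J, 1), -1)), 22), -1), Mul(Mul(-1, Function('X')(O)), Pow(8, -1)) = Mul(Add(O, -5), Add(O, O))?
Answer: Mul(Rational(1, 6978), Pow(213031362, Rational(1, 2))) ≈ 2.0917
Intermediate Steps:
Function('X')(O) = Mul(-16, O, Add(-5, O)) (Function('X')(O) = Mul(-8, Mul(Add(O, -5), Add(O, O))) = Mul(-8, Mul(Add(-5, O), Mul(2, O))) = Mul(-8, Mul(2, O, Add(-5, O))) = Mul(-16, O, Add(-5, O)))
Function('q')(J) = Add(Rational(-8, 3), Pow(Add(22, Mul(2, J, Pow(Add(1, J), -1))), -1)) (Function('q')(J) = Add(Rational(-8, 3), Pow(Add(Mul(Add(J, J), Pow(Add(J, 1), -1)), 22), -1)) = Add(Rational(-8, 3), Pow(Add(Mul(Mul(2, J), Pow(Add(1, J), -1)), 22), -1)) = Add(Rational(-8, 3), Pow(Add(Mul(2, J, Pow(Add(1, J), -1)), 22), -1)) = Add(Rational(-8, 3), Pow(Add(22, Mul(2, J, Pow(Add(1, J), -1))), -1)))
Pow(Add(Mul(-7, Add(-7, 6)), Function('q')(Function('X')(2))), Rational(1, 2)) = Pow(Add(Mul(-7, Add(-7, 6)), Mul(Rational(1, 6), Pow(Add(11, Mul(12, Mul(16, 2, Add(5, Mul(-1, 2))))), -1), Add(-173, Mul(-189, Mul(16, 2, Add(5, Mul(-1, 2))))))), Rational(1, 2)) = Pow(Add(Mul(-7, -1), Mul(Rational(1, 6), Pow(Add(11, Mul(12, Mul(16, 2, Add(5, -2)))), -1), Add(-173, Mul(-189, Mul(16, 2, Add(5, -2)))))), Rational(1, 2)) = Pow(Add(7, Mul(Rational(1, 6), Pow(Add(11, Mul(12, Mul(16, 2, 3))), -1), Add(-173, Mul(-189, Mul(16, 2, 3))))), Rational(1, 2)) = Pow(Add(7, Mul(Rational(1, 6), Pow(Add(11, Mul(12, 96)), -1), Add(-173, Mul(-189, 96)))), Rational(1, 2)) = Pow(Add(7, Mul(Rational(1, 6), Pow(Add(11, 1152), -1), Add(-173, -18144))), Rational(1, 2)) = Pow(Add(7, Mul(Rational(1, 6), Pow(1163, -1), -18317)), Rational(1, 2)) = Pow(Add(7, Mul(Rational(1, 6), Rational(1, 1163), -18317)), Rational(1, 2)) = Pow(Add(7, Rational(-18317, 6978)), Rational(1, 2)) = Pow(Rational(30529, 6978), Rational(1, 2)) = Mul(Rational(1, 6978), Pow(213031362, Rational(1, 2)))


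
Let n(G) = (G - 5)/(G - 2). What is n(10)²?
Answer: 25/64 ≈ 0.39063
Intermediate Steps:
n(G) = (-5 + G)/(-2 + G)
n(10)² = ((-5 + 10)/(-2 + 10))² = (5/8)² = 25/64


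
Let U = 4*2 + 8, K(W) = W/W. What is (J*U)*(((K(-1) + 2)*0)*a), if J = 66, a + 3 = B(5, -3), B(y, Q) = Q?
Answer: 0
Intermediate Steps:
K(W) = 1
a = -6 (a = -3 - 3 = -6)
U = 16 (U = 8 + 8 = 16)
(J*U)*(((K(-1) + 2)*0)*a) = (66*16)*(((1 + 2)*0)*(-6)) = 1056*((3*0)*(-6)) = 1056*(0*(-6)) = 1056*0 = 0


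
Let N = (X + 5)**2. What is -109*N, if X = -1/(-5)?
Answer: -73684/25 ≈ -2947.4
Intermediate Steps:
X = 1/5 (X = -1*(-1/5) = 1/5 ≈ 0.20000)
N = 676/25 (N = (1/5 + 5)**2 = (26/5)**2 = 676/25 ≈ 27.040)
-109*N = -109*676/25 = -73684/25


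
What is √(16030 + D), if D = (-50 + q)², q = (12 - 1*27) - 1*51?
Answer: √29486 ≈ 171.71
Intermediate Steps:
q = -66 (q = (12 - 27) - 51 = -15 - 51 = -66)
D = 13456 (D = (-50 - 66)² = (-116)² = 13456)
√(16030 + D) = √(16030 + 13456) = √29486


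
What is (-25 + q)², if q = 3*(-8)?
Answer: 2401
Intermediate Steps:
q = -24
(-25 + q)² = (-25 - 24)² = (-49)² = 2401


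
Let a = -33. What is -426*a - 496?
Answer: 13562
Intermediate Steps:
-426*a - 496 = -426*(-33) - 496 = 14058 - 496 = 13562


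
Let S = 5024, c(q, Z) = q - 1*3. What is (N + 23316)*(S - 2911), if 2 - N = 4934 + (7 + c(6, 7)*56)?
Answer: 38475617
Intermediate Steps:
c(q, Z) = -3 + q (c(q, Z) = q - 3 = -3 + q)
N = -5107 (N = 2 - (4934 + (7 + (-3 + 6)*56)) = 2 - (4934 + (7 + 3*56)) = 2 - (4934 + (7 + 168)) = 2 - (4934 + 175) = 2 - 1*5109 = 2 - 5109 = -5107)
(N + 23316)*(S - 2911) = (-5107 + 23316)*(5024 - 2911) = 18209*2113 = 38475617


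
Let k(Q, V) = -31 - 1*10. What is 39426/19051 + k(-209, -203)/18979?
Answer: 747484963/361568929 ≈ 2.0673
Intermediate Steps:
k(Q, V) = -41 (k(Q, V) = -31 - 10 = -41)
39426/19051 + k(-209, -203)/18979 = 39426/19051 - 41/18979 = 747484963/361568929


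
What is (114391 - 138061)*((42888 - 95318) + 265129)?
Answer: -5034585330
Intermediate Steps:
(114391 - 138061)*((42888 - 95318) + 265129) = -23670*(-52430 + 265129) = -23670*212699 = -5034585330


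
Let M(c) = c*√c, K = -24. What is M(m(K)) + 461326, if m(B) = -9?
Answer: 461326 - 27*I ≈ 4.6133e+5 - 27.0*I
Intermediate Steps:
M(c) = c^(3/2)
M(m(K)) + 461326 = (-9)^(3/2) + 461326 = -27*I + 461326 = 461326 - 27*I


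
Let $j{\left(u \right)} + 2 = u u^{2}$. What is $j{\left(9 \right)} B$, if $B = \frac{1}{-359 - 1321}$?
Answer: $- \frac{727}{1680} \approx -0.43274$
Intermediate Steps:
$j{\left(u \right)} = -2 + u^{3}$ ($j{\left(u \right)} = -2 + u u^{2} = -2 + u^{3}$)
$B = - \frac{1}{1680}$ ($B = \frac{1}{-1680} = - \frac{1}{1680} \approx -0.00059524$)
$j{\left(9 \right)} B = \left(-2 + 9^{3}\right) \left(- \frac{1}{1680}\right) = \left(-2 + 729\right) \left(- \frac{1}{1680}\right) = 727 \left(- \frac{1}{1680}\right) = - \frac{727}{1680}$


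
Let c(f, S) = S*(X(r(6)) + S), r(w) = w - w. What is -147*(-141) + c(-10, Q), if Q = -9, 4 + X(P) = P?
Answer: 20844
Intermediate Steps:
r(w) = 0
X(P) = -4 + P
c(f, S) = S*(-4 + S) (c(f, S) = S*((-4 + 0) + S) = S*(-4 + S))
-147*(-141) + c(-10, Q) = -147*(-141) - 9*(-4 - 9) = 20727 - 9*(-13) = 20727 + 117 = 20844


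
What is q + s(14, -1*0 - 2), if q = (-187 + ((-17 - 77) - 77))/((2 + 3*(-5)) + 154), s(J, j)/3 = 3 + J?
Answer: 6833/141 ≈ 48.461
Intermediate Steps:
s(J, j) = 9 + 3*J (s(J, j) = 3*(3 + J) = 9 + 3*J)
q = -358/141 (q = (-187 + (-94 - 77))/((2 - 15) + 154) = (-187 - 171)/(-13 + 154) = -358/141 ≈ -2.5390)
q + s(14, -1*0 - 2) = -358/141 + (9 + 3*14) = -358/141 + (9 + 42) = -358/141 + 51 = 6833/141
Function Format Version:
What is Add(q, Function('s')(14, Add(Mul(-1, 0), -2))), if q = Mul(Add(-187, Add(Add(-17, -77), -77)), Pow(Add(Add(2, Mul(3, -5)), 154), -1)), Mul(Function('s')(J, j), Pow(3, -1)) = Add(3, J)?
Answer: Rational(6833, 141) ≈ 48.461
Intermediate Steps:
Function('s')(J, j) = Add(9, Mul(3, J)) (Function('s')(J, j) = Mul(3, Add(3, J)) = Add(9, Mul(3, J)))
q = Rational(-358, 141) (q = Mul(Add(-187, Add(-94, -77)), Pow(Add(Add(2, -15), 154), -1)) = Mul(Add(-187, -171), Pow(Add(-13, 154), -1)) = Mul(-358, Pow(141, -1)) = Mul(-358, Rational(1, 141)) = Rational(-358, 141) ≈ -2.5390)
Add(q, Function('s')(14, Add(Mul(-1, 0), -2))) = Add(Rational(-358, 141), Add(9, Mul(3, 14))) = Add(Rational(-358, 141), Add(9, 42)) = Add(Rational(-358, 141), 51) = Rational(6833, 141)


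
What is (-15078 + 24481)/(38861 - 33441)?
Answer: 9403/5420 ≈ 1.7349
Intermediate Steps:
(-15078 + 24481)/(38861 - 33441) = 9403/5420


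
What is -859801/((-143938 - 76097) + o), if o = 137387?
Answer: 859801/82648 ≈ 10.403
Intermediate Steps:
-859801/((-143938 - 76097) + o) = -859801/((-143938 - 76097) + 137387) = -859801/(-220035 + 137387) = -859801/(-82648) = -859801*(-1/82648) = 859801/82648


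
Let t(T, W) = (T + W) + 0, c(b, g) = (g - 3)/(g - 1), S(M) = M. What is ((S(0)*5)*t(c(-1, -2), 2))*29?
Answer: 0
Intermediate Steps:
c(b, g) = (-3 + g)/(-1 + g)
t(T, W) = T + W
((S(0)*5)*t(c(-1, -2), 2))*29 = ((0*5)*((-3 - 2)/(-1 - 2) + 2))*29 = (0*(-5/(-3) + 2))*29 = (0*(-⅓*(-5) + 2))*29 = (0*(5/3 + 2))*29 = (0*(11/3))*29 = 0*29 = 0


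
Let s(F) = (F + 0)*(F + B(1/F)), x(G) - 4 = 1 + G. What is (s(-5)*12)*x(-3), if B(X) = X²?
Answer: 2976/5 ≈ 595.20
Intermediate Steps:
x(G) = 5 + G (x(G) = 4 + (1 + G) = 5 + G)
s(F) = F*(F + F⁻²) (s(F) = (F + 0)*(F + (1/F)²) = F*(F + F⁻²))
(s(-5)*12)*x(-3) = (((1 + (-5)³)/(-5))*12)*(5 - 3) = (-(1 - 125)/5*12)*2 = (-⅕*(-124)*12)*2 = ((124/5)*12)*2 = (1488/5)*2 = 2976/5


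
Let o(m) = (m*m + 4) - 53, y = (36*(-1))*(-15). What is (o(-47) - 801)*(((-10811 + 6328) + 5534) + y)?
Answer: 2162169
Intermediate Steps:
y = 540 (y = -36*(-15) = 540)
o(m) = -49 + m**2 (o(m) = (m**2 + 4) - 53 = (4 + m**2) - 53 = -49 + m**2)
(o(-47) - 801)*(((-10811 + 6328) + 5534) + y) = ((-49 + (-47)**2) - 801)*(((-10811 + 6328) + 5534) + 540) = ((-49 + 2209) - 801)*((-4483 + 5534) + 540) = (2160 - 801)*(1051 + 540) = 1359*1591 = 2162169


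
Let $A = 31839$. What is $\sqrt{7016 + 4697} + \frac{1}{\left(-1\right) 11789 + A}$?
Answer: $\frac{1}{20050} + \sqrt{11713} \approx 108.23$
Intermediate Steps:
$\sqrt{7016 + 4697} + \frac{1}{\left(-1\right) 11789 + A} = \sqrt{7016 + 4697} + \frac{1}{\left(-1\right) 11789 + 31839} = \sqrt{11713} + \frac{1}{-11789 + 31839} = \sqrt{11713} + \frac{1}{20050} = \frac{1}{20050} + \sqrt{11713}$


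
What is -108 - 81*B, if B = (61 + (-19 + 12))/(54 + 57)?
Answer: -5454/37 ≈ -147.41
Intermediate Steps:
B = 18/37 (B = (61 - 7)/111 = 54*(1/111) = 18/37 ≈ 0.48649)
-108 - 81*B = -108 - 81*18/37 = -108 - 1458/37 = -5454/37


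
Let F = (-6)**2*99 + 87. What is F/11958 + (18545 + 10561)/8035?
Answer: 125795111/32027510 ≈ 3.9277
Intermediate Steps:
F = 3651 (F = 36*99 + 87 = 3564 + 87 = 3651)
F/11958 + (18545 + 10561)/8035 = 3651/11958 + (18545 + 10561)/8035 = 3651*(1/11958) + 29106*(1/8035) = 1217/3986 + 29106/8035 = 125795111/32027510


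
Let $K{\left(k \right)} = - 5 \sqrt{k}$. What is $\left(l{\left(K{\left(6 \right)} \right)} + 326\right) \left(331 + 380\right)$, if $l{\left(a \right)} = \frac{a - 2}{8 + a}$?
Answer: $\frac{10025811}{43} + \frac{17775 \sqrt{6}}{43} \approx 2.3417 \cdot 10^{5}$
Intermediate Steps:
$l{\left(a \right)} = \frac{-2 + a}{8 + a}$
$\left(l{\left(K{\left(6 \right)} \right)} + 326\right) \left(331 + 380\right) = \left(\frac{-2 - 5 \sqrt{6}}{8 - 5 \sqrt{6}} + 326\right) \left(331 + 380\right) = \left(326 + \frac{-2 - 5 \sqrt{6}}{8 - 5 \sqrt{6}}\right) 711 = 231786 + \frac{711 \left(-2 - 5 \sqrt{6}\right)}{8 - 5 \sqrt{6}}$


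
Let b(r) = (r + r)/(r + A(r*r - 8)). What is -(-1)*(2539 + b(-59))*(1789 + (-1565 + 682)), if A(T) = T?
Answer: 1308872228/569 ≈ 2.3003e+6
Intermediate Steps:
b(r) = 2*r/(-8 + r + r²) (b(r) = (r + r)/(r + (r*r - 8)) = (2*r)/(r + (r² - 8)) = (2*r)/(r + (-8 + r²)) = (2*r)/(-8 + r + r²) = 2*r/(-8 + r + r²))
-(-1)*(2539 + b(-59))*(1789 + (-1565 + 682)) = -(-1)*(2539 + 2*(-59)/(-8 - 59 + (-59)²))*(1789 + (-1565 + 682)) = -(-1)*(2539 + 2*(-59)/(-8 - 59 + 3481))*(1789 - 883) = -(-1)*(2539 + 2*(-59)/3414)*906 = -(-1)*(2539 + 2*(-59)*(1/3414))*906 = -(-1)*(2539 - 59/1707)*906 = -(-1)*(4334014/1707)*906 = -(-1)*1308872228/569 = -1*(-1308872228/569) = 1308872228/569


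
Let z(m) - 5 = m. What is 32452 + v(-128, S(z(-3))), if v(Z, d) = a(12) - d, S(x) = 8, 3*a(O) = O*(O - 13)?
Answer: 32440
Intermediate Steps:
a(O) = O*(-13 + O)/3 (a(O) = (O*(O - 13))/3 = (O*(-13 + O))/3 = O*(-13 + O)/3)
z(m) = 5 + m
v(Z, d) = -4 - d (v(Z, d) = (⅓)*12*(-13 + 12) - d = (⅓)*12*(-1) - d = -4 - d)
32452 + v(-128, S(z(-3))) = 32452 + (-4 - 1*8) = 32452 + (-4 - 8) = 32452 - 12 = 32440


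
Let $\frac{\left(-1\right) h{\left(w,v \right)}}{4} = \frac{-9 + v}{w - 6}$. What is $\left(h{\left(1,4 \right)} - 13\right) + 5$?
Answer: $-12$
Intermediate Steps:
$h{\left(w,v \right)} = - \frac{4 \left(-9 + v\right)}{-6 + w}$ ($h{\left(w,v \right)} = - 4 \frac{-9 + v}{w - 6} = - 4 \frac{-9 + v}{-6 + w} = - \frac{4 \left(-9 + v\right)}{-6 + w}$)
$\left(h{\left(1,4 \right)} - 13\right) + 5 = \left(\frac{4 \left(9 - 4\right)}{-6 + 1} - 13\right) + 5 = \left(\frac{4 \left(9 - 4\right)}{-5} - 13\right) + 5 = \left(4 \left(- \frac{1}{5}\right) 5 - 13\right) + 5 = \left(-4 - 13\right) + 5 = -17 + 5 = -12$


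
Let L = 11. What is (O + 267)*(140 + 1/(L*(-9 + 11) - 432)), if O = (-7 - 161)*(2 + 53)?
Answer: -515041227/410 ≈ -1.2562e+6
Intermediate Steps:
O = -9240 (O = -168*55 = -9240)
(O + 267)*(140 + 1/(L*(-9 + 11) - 432)) = (-9240 + 267)*(140 + 1/(11*(-9 + 11) - 432)) = -8973*(140 + 1/(11*2 - 432)) = -8973*(140 + 1/(22 - 432)) = -8973*(140 + 1/(-410)) = -8973*(140 - 1/410) = -8973*57399/410 = -515041227/410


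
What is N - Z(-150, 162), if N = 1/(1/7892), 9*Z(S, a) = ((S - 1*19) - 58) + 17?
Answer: 23746/3 ≈ 7915.3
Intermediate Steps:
Z(S, a) = -20/3 + S/9 (Z(S, a) = (((S - 1*19) - 58) + 17)/9 = (((S - 19) - 58) + 17)/9 = (((-19 + S) - 58) + 17)/9 = ((-77 + S) + 17)/9 = (-60 + S)/9 = -20/3 + S/9)
N = 7892 (N = 1/(1/7892) = 7892)
N - Z(-150, 162) = 7892 - (-20/3 + (⅑)*(-150)) = 7892 - (-20/3 - 50/3) = 7892 - 1*(-70/3) = 7892 + 70/3 = 23746/3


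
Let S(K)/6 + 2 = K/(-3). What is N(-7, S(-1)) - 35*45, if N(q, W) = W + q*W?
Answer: -1515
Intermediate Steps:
S(K) = -12 - 2*K (S(K) = -12 + 6*(K/(-3)) = -12 + 6*(K*(-⅓)) = -12 + 6*(-K/3) = -12 - 2*K)
N(q, W) = W + W*q
N(-7, S(-1)) - 35*45 = (-12 - 2*(-1))*(1 - 7) - 35*45 = (-12 + 2)*(-6) - 1575 = -10*(-6) - 1575 = 60 - 1575 = -1515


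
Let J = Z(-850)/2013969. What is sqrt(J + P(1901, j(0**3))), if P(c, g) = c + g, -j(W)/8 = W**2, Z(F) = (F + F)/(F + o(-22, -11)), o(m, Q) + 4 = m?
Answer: 2*sqrt(10272435163059691586)/147019737 ≈ 43.600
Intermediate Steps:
o(m, Q) = -4 + m
Z(F) = 2*F/(-26 + F) (Z(F) = (F + F)/(F + (-4 - 22)) = (2*F)/(F - 26) = (2*F)/(-26 + F) = 2*F/(-26 + F))
j(W) = -8*W**2
J = 425/441059211 (J = (2*(-850)/(-26 - 850))/2013969 = (2*(-850)/(-876))*(1/2013969) = (2*(-850)*(-1/876))*(1/2013969) = (425/219)*(1/2013969) = 425/441059211 ≈ 9.6359e-7)
sqrt(J + P(1901, j(0**3))) = sqrt(425/441059211 + (1901 - 8*(0**3)**2)) = sqrt(425/441059211 + (1901 - 8*0**2)) = sqrt(425/441059211 + (1901 - 8*0)) = sqrt(425/441059211 + (1901 + 0)) = sqrt(425/441059211 + 1901) = sqrt(838453560536/441059211) = 2*sqrt(10272435163059691586)/147019737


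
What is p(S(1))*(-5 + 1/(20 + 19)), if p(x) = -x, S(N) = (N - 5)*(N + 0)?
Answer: -776/39 ≈ -19.897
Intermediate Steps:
S(N) = N*(-5 + N) (S(N) = (-5 + N)*N = N*(-5 + N))
p(S(1))*(-5 + 1/(20 + 19)) = (-(-5 + 1))*(-5 + 1/(20 + 19)) = (-(-4))*(-5 + 1/39) = (-1*(-4))*(-5 + 1/39) = 4*(-194/39) = -776/39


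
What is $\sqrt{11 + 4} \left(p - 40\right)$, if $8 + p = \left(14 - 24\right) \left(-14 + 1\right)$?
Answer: $82 \sqrt{15} \approx 317.58$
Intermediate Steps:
$p = 122$ ($p = -8 + \left(14 - 24\right) \left(-14 + 1\right) = -8 - -130 = -8 + 130 = 122$)
$\sqrt{11 + 4} \left(p - 40\right) = \sqrt{11 + 4} \left(122 - 40\right) = \sqrt{15} \cdot 82 = 82 \sqrt{15}$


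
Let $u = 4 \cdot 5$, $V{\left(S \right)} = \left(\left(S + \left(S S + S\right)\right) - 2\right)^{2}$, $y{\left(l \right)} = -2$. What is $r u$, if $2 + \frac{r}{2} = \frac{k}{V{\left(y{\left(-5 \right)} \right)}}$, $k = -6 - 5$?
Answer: $-190$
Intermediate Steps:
$V{\left(S \right)} = \left(-2 + S^{2} + 2 S\right)^{2}$ ($V{\left(S \right)} = \left(\left(S + \left(S^{2} + S\right)\right) - 2\right)^{2} = \left(\left(S + \left(S + S^{2}\right)\right) - 2\right)^{2} = \left(\left(S^{2} + 2 S\right) - 2\right)^{2} = \left(-2 + S^{2} + 2 S\right)^{2}$)
$k = -11$ ($k = -6 - 5 = -11$)
$r = - \frac{19}{2}$ ($r = -4 + 2 \left(- \frac{11}{\left(-2 + \left(-2\right)^{2} + 2 \left(-2\right)\right)^{2}}\right) = -4 + 2 \left(- \frac{11}{\left(-2 + 4 - 4\right)^{2}}\right) = -4 + 2 \left(- \frac{11}{\left(-2\right)^{2}}\right) = -4 + 2 \left(- \frac{11}{4}\right) = -4 - \frac{11}{2} = - \frac{19}{2} \approx -9.5$)
$u = 20$
$r u = \left(- \frac{19}{2}\right) 20 = -190$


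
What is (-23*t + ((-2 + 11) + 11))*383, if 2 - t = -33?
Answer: -300655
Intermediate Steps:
t = 35 (t = 2 - 1*(-33) = 2 + 33 = 35)
(-23*t + ((-2 + 11) + 11))*383 = (-23*35 + ((-2 + 11) + 11))*383 = (-805 + (9 + 11))*383 = (-805 + 20)*383 = -785*383 = -300655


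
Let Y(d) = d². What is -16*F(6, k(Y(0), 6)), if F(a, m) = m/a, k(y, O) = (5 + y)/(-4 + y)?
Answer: 10/3 ≈ 3.3333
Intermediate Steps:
k(y, O) = (5 + y)/(-4 + y)
-16*F(6, k(Y(0), 6)) = -16*(5 + 0²)/(-4 + 0²)/6 = -16*(5 + 0)/(-4 + 0)/6 = -16*5/(-4)/6 = -16*(-¼*5)/6 = -(-20)/6 = -16*(-5/24) = 10/3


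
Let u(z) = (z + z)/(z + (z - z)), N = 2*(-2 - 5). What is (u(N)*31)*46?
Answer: 2852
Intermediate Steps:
N = -14 (N = 2*(-7) = -14)
u(z) = 2 (u(z) = (2*z)/(z + 0) = (2*z)/z = 2)
(u(N)*31)*46 = (2*31)*46 = 62*46 = 2852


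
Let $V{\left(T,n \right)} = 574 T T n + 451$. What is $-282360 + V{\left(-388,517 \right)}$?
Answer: $44674854443$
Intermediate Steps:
$V{\left(T,n \right)} = 451 + 574 n T^{2}$ ($V{\left(T,n \right)} = 574 T^{2} n + 451 = 574 n T^{2} + 451 = 451 + 574 n T^{2}$)
$-282360 + V{\left(-388,517 \right)} = -282360 + \left(451 + 574 \cdot 517 \left(-388\right)^{2}\right) = -282360 + \left(451 + 574 \cdot 517 \cdot 150544\right) = -282360 + \left(451 + 44675136352\right) = -282360 + 44675136803 = 44674854443$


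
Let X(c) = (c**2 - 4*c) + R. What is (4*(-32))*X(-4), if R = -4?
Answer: -3584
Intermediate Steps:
X(c) = -4 + c**2 - 4*c (X(c) = (c**2 - 4*c) - 4 = -4 + c**2 - 4*c)
(4*(-32))*X(-4) = (4*(-32))*(-4 + (-4)**2 - 4*(-4)) = -128*(-4 + 16 + 16) = -128*28 = -3584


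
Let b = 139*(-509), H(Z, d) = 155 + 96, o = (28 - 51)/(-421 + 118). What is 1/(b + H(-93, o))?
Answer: -1/70500 ≈ -1.4184e-5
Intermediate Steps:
o = 23/303 (o = -23/(-303) = -23*(-1/303) = 23/303 ≈ 0.075908)
H(Z, d) = 251
b = -70751
1/(b + H(-93, o)) = 1/(-70751 + 251) = 1/(-70500) = -1/70500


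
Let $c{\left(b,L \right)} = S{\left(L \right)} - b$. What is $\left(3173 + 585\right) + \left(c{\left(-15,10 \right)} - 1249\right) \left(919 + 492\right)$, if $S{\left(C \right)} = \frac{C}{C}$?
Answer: $-1736005$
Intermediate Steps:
$S{\left(C \right)} = 1$
$c{\left(b,L \right)} = 1 - b$
$\left(3173 + 585\right) + \left(c{\left(-15,10 \right)} - 1249\right) \left(919 + 492\right) = \left(3173 + 585\right) + \left(\left(1 - -15\right) - 1249\right) \left(919 + 492\right) = 3758 + \left(\left(1 + 15\right) - 1249\right) 1411 = 3758 + \left(16 - 1249\right) 1411 = 3758 - 1739763 = -1736005$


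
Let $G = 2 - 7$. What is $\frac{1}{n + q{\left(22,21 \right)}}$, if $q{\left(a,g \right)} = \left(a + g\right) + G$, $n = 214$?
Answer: $\frac{1}{252} \approx 0.0039683$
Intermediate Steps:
$G = -5$ ($G = 2 - 7 = -5$)
$q{\left(a,g \right)} = -5 + a + g$ ($q{\left(a,g \right)} = \left(a + g\right) - 5 = -5 + a + g$)
$\frac{1}{n + q{\left(22,21 \right)}} = \frac{1}{214 + \left(-5 + 22 + 21\right)} = \frac{1}{214 + 38} = \frac{1}{252}$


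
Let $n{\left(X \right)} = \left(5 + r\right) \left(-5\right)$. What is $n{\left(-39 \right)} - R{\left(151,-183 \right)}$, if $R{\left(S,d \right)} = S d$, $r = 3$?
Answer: $27593$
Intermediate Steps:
$n{\left(X \right)} = -40$ ($n{\left(X \right)} = \left(5 + 3\right) \left(-5\right) = 8 \left(-5\right) = -40$)
$n{\left(-39 \right)} - R{\left(151,-183 \right)} = -40 - 151 \left(-183\right) = -40 - -27633 = -40 + 27633 = 27593$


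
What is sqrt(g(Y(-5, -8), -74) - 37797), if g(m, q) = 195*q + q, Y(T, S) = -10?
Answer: I*sqrt(52301) ≈ 228.69*I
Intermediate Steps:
g(m, q) = 196*q
sqrt(g(Y(-5, -8), -74) - 37797) = sqrt(196*(-74) - 37797) = sqrt(-14504 - 37797) = sqrt(-52301) = I*sqrt(52301)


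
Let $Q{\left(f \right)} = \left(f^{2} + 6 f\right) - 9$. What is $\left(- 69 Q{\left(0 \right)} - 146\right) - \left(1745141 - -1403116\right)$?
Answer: $-3147782$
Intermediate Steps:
$Q{\left(f \right)} = -9 + f^{2} + 6 f$
$\left(- 69 Q{\left(0 \right)} - 146\right) - \left(1745141 - -1403116\right) = \left(- 69 \left(-9 + 0^{2} + 6 \cdot 0\right) - 146\right) - \left(1745141 - -1403116\right) = \left(- 69 \left(-9 + 0 + 0\right) - 146\right) - \left(1745141 + 1403116\right) = \left(\left(-69\right) \left(-9\right) - 146\right) - 3148257 = \left(621 - 146\right) - 3148257 = 475 - 3148257 = -3147782$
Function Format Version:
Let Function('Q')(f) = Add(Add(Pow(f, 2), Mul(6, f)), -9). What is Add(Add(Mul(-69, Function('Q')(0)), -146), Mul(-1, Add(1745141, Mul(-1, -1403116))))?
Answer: -3147782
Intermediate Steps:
Function('Q')(f) = Add(-9, Pow(f, 2), Mul(6, f))
Add(Add(Mul(-69, Function('Q')(0)), -146), Mul(-1, Add(1745141, Mul(-1, -1403116)))) = Add(Add(Mul(-69, Add(-9, Pow(0, 2), Mul(6, 0))), -146), Mul(-1, Add(1745141, Mul(-1, -1403116)))) = Add(Add(Mul(-69, Add(-9, 0, 0)), -146), Mul(-1, Add(1745141, 1403116))) = Add(Add(Mul(-69, -9), -146), Mul(-1, 3148257)) = Add(Add(621, -146), -3148257) = Add(475, -3148257) = -3147782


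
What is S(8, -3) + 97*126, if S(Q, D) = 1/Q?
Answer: 97777/8 ≈ 12222.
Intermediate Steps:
S(8, -3) + 97*126 = 1/8 + 97*126 = 1/8 + 12222 = 97777/8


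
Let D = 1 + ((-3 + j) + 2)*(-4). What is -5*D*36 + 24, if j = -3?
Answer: -3036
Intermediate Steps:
D = 17 (D = 1 + ((-3 - 3) + 2)*(-4) = 1 + (-6 + 2)*(-4) = 1 - 4*(-4) = 1 + 16 = 17)
-5*D*36 + 24 = -5*17*36 + 24 = -85*36 + 24 = -3060 + 24 = -3036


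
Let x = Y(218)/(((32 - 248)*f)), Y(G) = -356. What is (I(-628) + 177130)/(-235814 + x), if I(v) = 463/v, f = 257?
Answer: -771874771203/1027604753342 ≈ -0.75114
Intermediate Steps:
x = 89/13878 (x = -356*1/(257*(32 - 248)) = -356/((-216*257)) = -356/(-55512) = -356*(-1/55512) = 89/13878 ≈ 0.0064130)
(I(-628) + 177130)/(-235814 + x) = (463/(-628) + 177130)/(-235814 + 89/13878) = (463*(-1/628) + 177130)/(-3272626603/13878) = (-463/628 + 177130)*(-13878/3272626603) = (111237177/628)*(-13878/3272626603) = -771874771203/1027604753342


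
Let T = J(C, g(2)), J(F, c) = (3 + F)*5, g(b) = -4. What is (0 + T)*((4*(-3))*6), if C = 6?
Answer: -3240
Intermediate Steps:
J(F, c) = 15 + 5*F
T = 45 (T = 15 + 5*6 = 15 + 30 = 45)
(0 + T)*((4*(-3))*6) = (0 + 45)*((4*(-3))*6) = 45*(-12*6) = 45*(-72) = -3240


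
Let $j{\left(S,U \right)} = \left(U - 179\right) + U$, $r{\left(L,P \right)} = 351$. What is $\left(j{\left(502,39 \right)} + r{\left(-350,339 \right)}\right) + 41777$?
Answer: $42027$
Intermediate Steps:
$j{\left(S,U \right)} = -179 + 2 U$ ($j{\left(S,U \right)} = \left(-179 + U\right) + U = -179 + 2 U$)
$\left(j{\left(502,39 \right)} + r{\left(-350,339 \right)}\right) + 41777 = \left(\left(-179 + 2 \cdot 39\right) + 351\right) + 41777 = \left(\left(-179 + 78\right) + 351\right) + 41777 = \left(-101 + 351\right) + 41777 = 250 + 41777 = 42027$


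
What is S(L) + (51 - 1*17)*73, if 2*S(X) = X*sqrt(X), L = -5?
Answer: 2482 - 5*I*sqrt(5)/2 ≈ 2482.0 - 5.5902*I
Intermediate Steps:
S(X) = X**(3/2)/2 (S(X) = (X*sqrt(X))/2 = X**(3/2)/2)
S(L) + (51 - 1*17)*73 = (-5)**(3/2)/2 + (51 - 1*17)*73 = (-5*I*sqrt(5))/2 + (51 - 17)*73 = -5*I*sqrt(5)/2 + 34*73 = -5*I*sqrt(5)/2 + 2482 = 2482 - 5*I*sqrt(5)/2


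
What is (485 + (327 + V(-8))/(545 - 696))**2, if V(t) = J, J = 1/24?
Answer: 3061768543681/13133376 ≈ 2.3313e+5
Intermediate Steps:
J = 1/24 ≈ 0.041667
V(t) = 1/24
(485 + (327 + V(-8))/(545 - 696))**2 = (485 + (327 + 1/24)/(545 - 696))**2 = (485 + (7849/24)/(-151))**2 = (485 + (7849/24)*(-1/151))**2 = (485 - 7849/3624)**2 = (1749791/3624)**2 = 3061768543681/13133376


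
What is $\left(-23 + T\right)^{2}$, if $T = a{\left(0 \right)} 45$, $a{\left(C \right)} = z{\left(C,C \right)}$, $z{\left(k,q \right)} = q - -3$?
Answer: $12544$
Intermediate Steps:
$z{\left(k,q \right)} = 3 + q$ ($z{\left(k,q \right)} = q + 3 = 3 + q$)
$a{\left(C \right)} = 3 + C$
$T = 135$ ($T = \left(3 + 0\right) 45 = 3 \cdot 45 = 135$)
$\left(-23 + T\right)^{2} = \left(-23 + 135\right)^{2} = 112^{2} = 12544$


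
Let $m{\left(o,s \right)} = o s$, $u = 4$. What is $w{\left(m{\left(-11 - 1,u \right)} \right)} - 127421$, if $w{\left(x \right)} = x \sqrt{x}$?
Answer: $-127421 - 192 i \sqrt{3} \approx -1.2742 \cdot 10^{5} - 332.55 i$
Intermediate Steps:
$w{\left(x \right)} = x^{\frac{3}{2}}$
$w{\left(m{\left(-11 - 1,u \right)} \right)} - 127421 = \left(\left(-11 - 1\right) 4\right)^{\frac{3}{2}} - 127421 = \left(\left(-12\right) 4\right)^{\frac{3}{2}} - 127421 = \left(-48\right)^{\frac{3}{2}} - 127421 = - 192 i \sqrt{3} - 127421 = -127421 - 192 i \sqrt{3}$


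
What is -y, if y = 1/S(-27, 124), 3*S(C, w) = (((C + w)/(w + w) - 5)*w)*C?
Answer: -2/10287 ≈ -0.00019442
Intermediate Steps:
S(C, w) = C*w*(-5 + (C + w)/(2*w))/3 (S(C, w) = ((((C + w)/(w + w) - 5)*w)*C)/3 = ((((C + w)/((2*w)) - 5)*w)*C)/3 = ((((C + w)*(1/(2*w)) - 5)*w)*C)/3 = ((((C + w)/(2*w) - 5)*w)*C)/3 = (((-5 + (C + w)/(2*w))*w)*C)/3 = ((w*(-5 + (C + w)/(2*w)))*C)/3 = (C*w*(-5 + (C + w)/(2*w)))/3 = C*w*(-5 + (C + w)/(2*w))/3)
y = 2/10287 (y = 1/((1/6)*(-27)*(-27 - 9*124)) = 1/((1/6)*(-27)*(-27 - 1116)) = 1/((1/6)*(-27)*(-1143)) = 1/(10287/2) = 2/10287 ≈ 0.00019442)
-y = -1*2/10287 = -2/10287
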